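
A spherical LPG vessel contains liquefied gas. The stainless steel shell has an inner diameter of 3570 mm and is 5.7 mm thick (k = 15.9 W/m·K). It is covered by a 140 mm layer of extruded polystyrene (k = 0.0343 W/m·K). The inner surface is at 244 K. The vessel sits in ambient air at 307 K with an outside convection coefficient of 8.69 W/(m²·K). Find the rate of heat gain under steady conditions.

Q ≈ 653 W

Spherical conduction: R = (1/r_in − 1/r_out)/(4πk) per layer; series-sum.
R_stainless steel shell = (1/1.785 − 1/1.7907)/(4π×15.9) = 8.925×10^-6 K/W
R_extruded polystyrene = (1/1.7907 − 1/1.9307)/(4π×0.0343) = 0.09395 K/W
R_outer film = 1/(h·4πr_o²) = 1/(8.69×4π×1.9307²) = 0.002457 K/W
R_total = 0.09641 K/W
Q = ΔT/R_total = 63/0.09641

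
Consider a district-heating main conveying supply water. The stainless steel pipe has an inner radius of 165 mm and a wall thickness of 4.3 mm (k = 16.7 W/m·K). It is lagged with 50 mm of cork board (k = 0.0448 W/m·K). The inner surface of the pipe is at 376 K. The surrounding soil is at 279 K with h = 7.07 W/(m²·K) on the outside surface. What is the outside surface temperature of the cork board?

Treating each annulus and film as a series resistance:
R_stainless steel pipe wall = ln(169.3/165)/(2π×16.7×1) = 2.452×10^-4 K/W
R_cork board = ln(219.3/169.3)/(2π×0.0448×1) = 0.9193 K/W
R_outer film = 1/(h_o·2πr_oL) = 1/(7.07×2π×0.2193×1) = 0.1027 K/W
R_total = 1.022 K/W
Q = ΔT/R_total = 97/1.022
Q = 94.9 W/m
T_interface = T_inner − Q·ΣR(inner→interface) = 376 − 94.9×0.9195

T ≈ 289 K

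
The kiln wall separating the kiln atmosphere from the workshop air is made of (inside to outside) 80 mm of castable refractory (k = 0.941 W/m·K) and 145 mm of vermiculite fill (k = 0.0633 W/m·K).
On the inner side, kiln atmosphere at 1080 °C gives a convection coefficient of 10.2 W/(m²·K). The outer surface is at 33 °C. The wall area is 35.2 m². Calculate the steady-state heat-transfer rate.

Model the wall as resistances in series:
R_inner film = 1/(h_i·A) = 1/(10.2×35.2) = 0.002785 K/W
R_castable refractory = L/(kA) = 0.08/(0.941×35.2) = 0.002415 K/W
R_vermiculite fill = L/(kA) = 0.145/(0.0633×35.2) = 0.06508 K/W
R_total = 0.07028 K/W
Q = ΔT / R_total = 1047 / 0.07028

Q ≈ 14900 W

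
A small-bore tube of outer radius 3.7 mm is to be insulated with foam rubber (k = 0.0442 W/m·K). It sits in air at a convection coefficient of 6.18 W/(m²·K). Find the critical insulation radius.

r_cr ≈ 7.15 mm

For a cylinder r_cr = k/h = 0.0442/6.18
r_cr = 7.15 mm; since the bare radius (3.7 mm) is below r_cr, adding a thin layer of insulation will *increase* heat loss.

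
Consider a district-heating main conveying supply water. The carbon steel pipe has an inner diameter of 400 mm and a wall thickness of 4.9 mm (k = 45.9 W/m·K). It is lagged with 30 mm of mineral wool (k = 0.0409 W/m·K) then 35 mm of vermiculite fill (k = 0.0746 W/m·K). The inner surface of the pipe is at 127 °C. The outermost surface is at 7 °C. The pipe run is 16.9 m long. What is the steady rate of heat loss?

Treating each annulus and film as a series resistance:
R_carbon steel pipe wall = ln(204.9/200)/(2π×45.9×16.9) = 4.966×10^-6 K/W
R_mineral wool = ln(234.9/204.9)/(2π×0.0409×16.9) = 0.03146 K/W
R_vermiculite fill = ln(269.9/234.9)/(2π×0.0746×16.9) = 0.01753 K/W
R_total = 0.049 K/W
Q = ΔT/R_total = 120/0.049

Q ≈ 2450 W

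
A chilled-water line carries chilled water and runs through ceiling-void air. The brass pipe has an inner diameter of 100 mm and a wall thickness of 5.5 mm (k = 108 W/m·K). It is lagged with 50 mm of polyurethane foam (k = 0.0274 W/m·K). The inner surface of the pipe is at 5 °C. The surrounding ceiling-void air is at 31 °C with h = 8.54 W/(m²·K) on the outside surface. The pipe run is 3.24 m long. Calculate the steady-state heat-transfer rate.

Q ≈ 21.6 W

For a radial system each layer contributes R = ln(r_out/r_in)/(2πkL); films add R = 1/(hA).
R_brass pipe wall = ln(55.5/50)/(2π×108×3.24) = 4.747×10^-5 K/W
R_polyurethane foam = ln(105.5/55.5)/(2π×0.0274×3.24) = 1.152 K/W
R_outer film = 1/(h_o·2πr_oL) = 1/(8.54×2π×0.1055×3.24) = 0.05452 K/W
R_total = 1.206 K/W
Q = ΔT/R_total = 26/1.206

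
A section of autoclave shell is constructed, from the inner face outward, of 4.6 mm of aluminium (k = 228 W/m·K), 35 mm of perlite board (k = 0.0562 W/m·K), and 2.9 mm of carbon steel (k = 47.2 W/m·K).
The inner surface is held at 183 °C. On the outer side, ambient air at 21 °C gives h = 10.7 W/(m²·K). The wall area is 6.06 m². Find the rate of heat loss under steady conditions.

Q ≈ 1370 W

Series thermal resistances:
R_aluminium = L/(kA) = 0.0046/(228×6.06) = 3.329×10^-6 K/W
R_perlite board = L/(kA) = 0.035/(0.0562×6.06) = 0.1028 K/W
R_carbon steel = L/(kA) = 0.0029/(47.2×6.06) = 1.014×10^-5 K/W
R_outer film = 1/(h_o·A) = 1/(10.7×6.06) = 0.01542 K/W
R_total = 0.1182 K/W
Q = ΔT / R_total = 162 / 0.1182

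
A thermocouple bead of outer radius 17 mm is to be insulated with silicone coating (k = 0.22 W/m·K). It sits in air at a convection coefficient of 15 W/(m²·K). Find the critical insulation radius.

r_cr ≈ 29.3 mm

For a sphere r_cr = 2k/h = 2×0.22/15
r_cr = 29.3 mm; since the bare radius (17 mm) is below r_cr, adding a thin layer of insulation will *increase* heat loss.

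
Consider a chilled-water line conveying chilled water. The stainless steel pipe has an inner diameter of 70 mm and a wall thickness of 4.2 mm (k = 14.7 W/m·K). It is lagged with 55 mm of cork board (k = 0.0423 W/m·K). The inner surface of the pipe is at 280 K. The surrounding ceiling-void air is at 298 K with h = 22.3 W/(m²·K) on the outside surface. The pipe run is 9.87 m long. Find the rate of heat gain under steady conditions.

Q ≈ 52.6 W

Cylindrical conduction, so R = ln(r₂/r₁)/(2πkL) per layer, in series:
R_stainless steel pipe wall = ln(39.2/35)/(2π×14.7×9.87) = 1.243×10^-4 K/W
R_cork board = ln(94.2/39.2)/(2π×0.0423×9.87) = 0.3342 K/W
R_outer film = 1/(h_o·2πr_oL) = 1/(22.3×2π×0.0942×9.87) = 0.007676 K/W
R_total = 0.342 K/W
Q = ΔT/R_total = 18/0.342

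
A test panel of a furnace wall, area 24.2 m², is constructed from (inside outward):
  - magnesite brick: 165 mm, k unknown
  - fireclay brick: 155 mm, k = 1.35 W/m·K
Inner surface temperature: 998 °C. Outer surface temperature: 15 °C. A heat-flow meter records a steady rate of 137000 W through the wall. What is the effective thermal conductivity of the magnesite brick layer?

k ≈ 2.8 W/(m·K)

Thermal resistances in series:
R_fireclay brick = L/(kA) = 0.155/(1.35×24.2) = 0.004744 K/W
Sum of known resistances R_other = 0.004744 K/W
Total R = ΔT/Q = 983/137000 = 0.007175 K/W
R_magnesite brick = R_total − R_other = 0.002431 K/W
k = L/(R·A) = 0.165/(0.002431×24.2)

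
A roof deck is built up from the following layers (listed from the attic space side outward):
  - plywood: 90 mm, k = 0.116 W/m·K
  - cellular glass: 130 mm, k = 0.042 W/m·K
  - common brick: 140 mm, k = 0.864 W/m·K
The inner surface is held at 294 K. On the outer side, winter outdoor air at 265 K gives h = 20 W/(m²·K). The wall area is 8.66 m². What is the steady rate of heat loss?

Q ≈ 61.5 W

Treating each layer as a thermal resistance in series:
R_plywood = L/(kA) = 0.09/(0.116×8.66) = 0.08959 K/W
R_cellular glass = L/(kA) = 0.13/(0.042×8.66) = 0.3574 K/W
R_common brick = L/(kA) = 0.14/(0.864×8.66) = 0.01871 K/W
R_outer film = 1/(h_o·A) = 1/(20×8.66) = 0.005774 K/W
R_total = 0.4715 K/W
Q = ΔT / R_total = 29 / 0.4715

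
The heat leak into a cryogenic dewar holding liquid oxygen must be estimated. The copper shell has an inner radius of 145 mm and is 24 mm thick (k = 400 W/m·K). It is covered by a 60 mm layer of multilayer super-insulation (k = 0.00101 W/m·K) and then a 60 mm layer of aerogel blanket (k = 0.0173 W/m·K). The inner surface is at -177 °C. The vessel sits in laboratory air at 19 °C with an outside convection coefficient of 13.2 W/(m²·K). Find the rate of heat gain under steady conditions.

Spherical conduction: R = (1/r_in − 1/r_out)/(4πk) per layer; series-sum.
R_copper shell = (1/0.145 − 1/0.169)/(4π×400) = 1.948×10^-4 K/W
R_multilayer super-insulation = (1/0.169 − 1/0.229)/(4π×0.00101) = 122.2 K/W
R_aerogel blanket = (1/0.229 − 1/0.289)/(4π×0.0173) = 4.17 K/W
R_outer film = 1/(h·4πr_o²) = 1/(13.2×4π×0.289²) = 0.07218 K/W
R_total = 126.4 K/W
Q = ΔT/R_total = 196/126.4

Q ≈ 1.55 W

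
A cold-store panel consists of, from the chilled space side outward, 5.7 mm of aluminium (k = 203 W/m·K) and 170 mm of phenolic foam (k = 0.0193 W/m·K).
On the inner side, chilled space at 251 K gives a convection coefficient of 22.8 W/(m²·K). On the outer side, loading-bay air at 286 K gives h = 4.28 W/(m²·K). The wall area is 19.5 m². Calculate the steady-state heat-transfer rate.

Q ≈ 75.1 W

Using the resistance-network approach (series):
R_inner film = 1/(h_i·A) = 1/(22.8×19.5) = 0.002249 K/W
R_aluminium = L/(kA) = 0.0057/(203×19.5) = 1.44×10^-6 K/W
R_phenolic foam = L/(kA) = 0.17/(0.0193×19.5) = 0.4517 K/W
R_outer film = 1/(h_o·A) = 1/(4.28×19.5) = 0.01198 K/W
R_total = 0.4659 K/W
Q = ΔT / R_total = 35 / 0.4659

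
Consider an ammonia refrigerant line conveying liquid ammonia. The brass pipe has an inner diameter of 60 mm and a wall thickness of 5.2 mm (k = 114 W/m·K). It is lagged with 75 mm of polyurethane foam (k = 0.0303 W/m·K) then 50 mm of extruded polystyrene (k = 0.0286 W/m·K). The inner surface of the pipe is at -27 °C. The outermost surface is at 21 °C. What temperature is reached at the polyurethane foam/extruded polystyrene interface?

T ≈ 8.63 °C

Cylindrical conduction, so R = ln(r₂/r₁)/(2πkL) per layer, in series:
R_brass pipe wall = ln(35.2/30)/(2π×114×1) = 2.232×10^-4 K/W
R_polyurethane foam = ln(110.2/35.2)/(2π×0.0303×1) = 5.995 K/W
R_extruded polystyrene = ln(160.2/110.2)/(2π×0.0286×1) = 2.082 K/W
R_total = 8.077 K/W
Q = ΔT/R_total = 48/8.077
Q = 5.94 W/m
T_interface = T_inner + Q·ΣR(inner→interface) = -27 + 5.94×5.995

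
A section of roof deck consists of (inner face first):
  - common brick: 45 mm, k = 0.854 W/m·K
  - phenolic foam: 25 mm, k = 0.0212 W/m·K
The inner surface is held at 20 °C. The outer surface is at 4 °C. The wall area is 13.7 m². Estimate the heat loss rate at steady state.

Treating each layer as a thermal resistance in series:
R_common brick = L/(kA) = 0.045/(0.854×13.7) = 0.003846 K/W
R_phenolic foam = L/(kA) = 0.025/(0.0212×13.7) = 0.08608 K/W
R_total = 0.08992 K/W
Q = ΔT / R_total = 16 / 0.08992

Q ≈ 178 W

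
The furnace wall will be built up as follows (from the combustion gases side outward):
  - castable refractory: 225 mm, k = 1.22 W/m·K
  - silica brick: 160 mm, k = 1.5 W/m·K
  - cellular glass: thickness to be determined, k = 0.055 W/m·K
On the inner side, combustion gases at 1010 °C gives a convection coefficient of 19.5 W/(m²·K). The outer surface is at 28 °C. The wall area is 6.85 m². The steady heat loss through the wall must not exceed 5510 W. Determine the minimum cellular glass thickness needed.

Series thermal resistances:
R_inner film = 1/(h_i·A) = 1/(19.5×6.85) = 0.007486 K/W
R_castable refractory = L/(kA) = 0.225/(1.22×6.85) = 0.02692 K/W
R_silica brick = L/(kA) = 0.16/(1.5×6.85) = 0.01557 K/W
Sum of the known resistances R_other = 0.04998 K/W
Required total resistance R_tot = ΔT/Q_allow = 982/5510 = 0.1782 K/W
R_cellular glass = R_tot − R_other = 0.1282 K/W
L = R·k·A = 0.1282×0.055×6.85

L ≈ 48.3 mm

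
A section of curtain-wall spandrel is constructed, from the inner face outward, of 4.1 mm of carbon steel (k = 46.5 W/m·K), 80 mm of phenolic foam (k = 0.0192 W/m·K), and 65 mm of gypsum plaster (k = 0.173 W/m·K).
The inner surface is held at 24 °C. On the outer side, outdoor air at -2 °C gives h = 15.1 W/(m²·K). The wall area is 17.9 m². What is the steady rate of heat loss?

Q ≈ 101 W

Treating each layer as a thermal resistance in series:
R_carbon steel = L/(kA) = 0.0041/(46.5×17.9) = 4.926×10^-6 K/W
R_phenolic foam = L/(kA) = 0.08/(0.0192×17.9) = 0.2328 K/W
R_gypsum plaster = L/(kA) = 0.065/(0.173×17.9) = 0.02099 K/W
R_outer film = 1/(h_o·A) = 1/(15.1×17.9) = 0.0037 K/W
R_total = 0.2575 K/W
Q = ΔT / R_total = 26 / 0.2575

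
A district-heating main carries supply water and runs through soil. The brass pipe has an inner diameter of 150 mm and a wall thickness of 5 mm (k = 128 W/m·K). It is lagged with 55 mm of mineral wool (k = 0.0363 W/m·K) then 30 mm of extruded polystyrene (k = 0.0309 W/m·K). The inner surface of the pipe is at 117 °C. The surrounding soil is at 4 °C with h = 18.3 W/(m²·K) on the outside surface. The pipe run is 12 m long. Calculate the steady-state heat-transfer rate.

Treating each annulus and film as a series resistance:
R_brass pipe wall = ln(80/75)/(2π×128×12) = 6.687×10^-6 K/W
R_mineral wool = ln(135/80)/(2π×0.0363×12) = 0.1912 K/W
R_extruded polystyrene = ln(165/135)/(2π×0.0309×12) = 0.08613 K/W
R_outer film = 1/(h_o·2πr_oL) = 1/(18.3×2π×0.165×12) = 0.004392 K/W
R_total = 0.2817 K/W
Q = ΔT/R_total = 113/0.2817

Q ≈ 401 W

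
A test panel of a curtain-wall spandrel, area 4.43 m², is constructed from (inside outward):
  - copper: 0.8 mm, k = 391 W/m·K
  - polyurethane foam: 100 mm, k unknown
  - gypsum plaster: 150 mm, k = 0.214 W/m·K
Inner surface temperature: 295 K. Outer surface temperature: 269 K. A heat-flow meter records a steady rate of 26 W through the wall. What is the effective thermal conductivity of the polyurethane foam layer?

Using the resistance-network approach (series):
R_copper = L/(kA) = 0.0008/(391×4.43) = 4.619×10^-7 K/W
R_gypsum plaster = L/(kA) = 0.15/(0.214×4.43) = 0.1582 K/W
Sum of known resistances R_other = 0.1582 K/W
Total R = ΔT/Q = 26/26 = 1 K/W
R_polyurethane foam = R_total − R_other = 0.8418 K/W
k = L/(R·A) = 0.1/(0.8418×4.43)

k ≈ 0.0268 W/(m·K)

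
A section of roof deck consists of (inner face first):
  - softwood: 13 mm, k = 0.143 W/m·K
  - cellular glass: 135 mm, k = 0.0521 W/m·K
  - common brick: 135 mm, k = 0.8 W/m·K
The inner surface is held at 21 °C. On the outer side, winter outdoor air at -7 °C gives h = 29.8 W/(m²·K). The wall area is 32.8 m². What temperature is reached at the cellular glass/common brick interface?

T ≈ -5.04 °C

Treating each layer as a thermal resistance in series:
R_softwood = L/(kA) = 0.013/(0.143×32.8) = 0.002772 K/W
R_cellular glass = L/(kA) = 0.135/(0.0521×32.8) = 0.079 K/W
R_common brick = L/(kA) = 0.135/(0.8×32.8) = 0.005145 K/W
R_outer film = 1/(h_o·A) = 1/(29.8×32.8) = 0.001023 K/W
R_total = 0.08794 K/W;  Q = ΔT/R_total = 28/0.08794 = 318.4 W
T_interface = T_inner − Q·ΣR(inner→interface) = 21 − 318×0.08177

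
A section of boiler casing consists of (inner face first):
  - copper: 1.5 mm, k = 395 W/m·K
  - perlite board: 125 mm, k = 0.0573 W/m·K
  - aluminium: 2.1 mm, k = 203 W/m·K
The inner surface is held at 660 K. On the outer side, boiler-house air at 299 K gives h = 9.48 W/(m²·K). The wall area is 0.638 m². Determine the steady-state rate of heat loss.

Q ≈ 101 W

Model the wall as resistances in series:
R_copper = L/(kA) = 0.0015/(395×0.638) = 5.952×10^-6 K/W
R_perlite board = L/(kA) = 0.125/(0.0573×0.638) = 3.419 K/W
R_aluminium = L/(kA) = 0.0021/(203×0.638) = 1.621×10^-5 K/W
R_outer film = 1/(h_o·A) = 1/(9.48×0.638) = 0.1653 K/W
R_total = 3.585 K/W
Q = ΔT / R_total = 361 / 3.585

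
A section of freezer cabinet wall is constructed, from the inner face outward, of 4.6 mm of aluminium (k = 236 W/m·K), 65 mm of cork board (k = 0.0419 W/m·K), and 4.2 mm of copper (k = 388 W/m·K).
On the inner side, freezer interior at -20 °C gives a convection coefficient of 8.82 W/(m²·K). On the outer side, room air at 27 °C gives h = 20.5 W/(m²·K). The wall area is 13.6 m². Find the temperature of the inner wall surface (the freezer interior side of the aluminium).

T ≈ -16.9 °C

Using the resistance-network approach (series):
R_inner film = 1/(h_i·A) = 1/(8.82×13.6) = 0.008337 K/W
R_aluminium = L/(kA) = 0.0046/(236×13.6) = 1.433×10^-6 K/W
R_cork board = L/(kA) = 0.065/(0.0419×13.6) = 0.1141 K/W
R_copper = L/(kA) = 0.0042/(388×13.6) = 7.959×10^-7 K/W
R_outer film = 1/(h_o·A) = 1/(20.5×13.6) = 0.003587 K/W
R_total = 0.126 K/W;  Q = ΔT/R_total = 47/0.126 = 373 W
T_interface = T_inner + Q·ΣR(inner→interface) = -20 + 373×0.008337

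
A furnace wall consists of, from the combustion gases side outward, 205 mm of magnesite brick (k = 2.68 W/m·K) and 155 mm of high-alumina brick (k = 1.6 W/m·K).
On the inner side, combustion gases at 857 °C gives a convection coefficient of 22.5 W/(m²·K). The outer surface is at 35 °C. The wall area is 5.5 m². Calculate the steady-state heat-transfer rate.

Treating each layer as a thermal resistance in series:
R_inner film = 1/(h_i·A) = 1/(22.5×5.5) = 0.008081 K/W
R_magnesite brick = L/(kA) = 0.205/(2.68×5.5) = 0.01391 K/W
R_high-alumina brick = L/(kA) = 0.155/(1.6×5.5) = 0.01761 K/W
R_total = 0.0396 K/W
Q = ΔT / R_total = 822 / 0.0396

Q ≈ 20800 W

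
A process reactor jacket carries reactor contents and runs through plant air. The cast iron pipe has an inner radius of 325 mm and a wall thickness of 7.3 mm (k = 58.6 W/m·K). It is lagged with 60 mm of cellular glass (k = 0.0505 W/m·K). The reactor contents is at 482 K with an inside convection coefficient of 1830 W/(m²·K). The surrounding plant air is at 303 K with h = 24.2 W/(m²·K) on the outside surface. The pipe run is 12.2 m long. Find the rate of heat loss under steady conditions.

Q ≈ 4040 W

Radial resistances (cylindrical: R_cond = ln(r_o/r_i)/(2πkL), R_conv = 1/(h·2πrL)):
R_inner film = 1/(h_i·2πr₁L) = 1/(1830×2π×0.325×12.2) = 2.193×10^-5 K/W
R_cast iron pipe wall = ln(332.3/325)/(2π×58.6×12.2) = 4.945×10^-6 K/W
R_cellular glass = ln(392.3/332.3)/(2π×0.0505×12.2) = 0.04288 K/W
R_outer film = 1/(h_o·2πr_oL) = 1/(24.2×2π×0.3923×12.2) = 0.001374 K/W
R_total = 0.04428 K/W
Q = ΔT/R_total = 179/0.04428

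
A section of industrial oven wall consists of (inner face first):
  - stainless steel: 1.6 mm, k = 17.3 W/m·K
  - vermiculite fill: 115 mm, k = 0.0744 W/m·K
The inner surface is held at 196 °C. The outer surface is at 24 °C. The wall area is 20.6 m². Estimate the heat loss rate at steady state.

Using the resistance-network approach (series):
R_stainless steel = L/(kA) = 0.0016/(17.3×20.6) = 4.49×10^-6 K/W
R_vermiculite fill = L/(kA) = 0.115/(0.0744×20.6) = 0.07503 K/W
R_total = 0.07504 K/W
Q = ΔT / R_total = 172 / 0.07504

Q ≈ 2290 W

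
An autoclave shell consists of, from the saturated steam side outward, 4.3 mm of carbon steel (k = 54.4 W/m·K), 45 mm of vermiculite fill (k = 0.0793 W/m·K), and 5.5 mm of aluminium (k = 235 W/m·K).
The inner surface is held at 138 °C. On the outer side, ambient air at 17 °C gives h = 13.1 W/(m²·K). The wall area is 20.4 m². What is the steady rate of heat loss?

Using the resistance-network approach (series):
R_carbon steel = L/(kA) = 0.0043/(54.4×20.4) = 3.875×10^-6 K/W
R_vermiculite fill = L/(kA) = 0.045/(0.0793×20.4) = 0.02782 K/W
R_aluminium = L/(kA) = 0.0055/(235×20.4) = 1.147×10^-6 K/W
R_outer film = 1/(h_o·A) = 1/(13.1×20.4) = 0.003742 K/W
R_total = 0.03156 K/W
Q = ΔT / R_total = 121 / 0.03156

Q ≈ 3830 W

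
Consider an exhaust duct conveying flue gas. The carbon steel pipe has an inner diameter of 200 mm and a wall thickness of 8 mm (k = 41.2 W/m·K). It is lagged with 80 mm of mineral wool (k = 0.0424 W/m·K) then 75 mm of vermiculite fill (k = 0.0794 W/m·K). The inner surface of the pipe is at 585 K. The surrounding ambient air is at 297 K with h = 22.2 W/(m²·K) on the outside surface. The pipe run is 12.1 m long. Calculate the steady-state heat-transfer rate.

For a radial system each layer contributes R = ln(r_out/r_in)/(2πkL); films add R = 1/(hA).
R_carbon steel pipe wall = ln(108/100)/(2π×41.2×12.1) = 2.457×10^-5 K/W
R_mineral wool = ln(188/108)/(2π×0.0424×12.1) = 0.172 K/W
R_vermiculite fill = ln(263/188)/(2π×0.0794×12.1) = 0.05561 K/W
R_outer film = 1/(h_o·2πr_oL) = 1/(22.2×2π×0.263×12.1) = 0.002253 K/W
R_total = 0.2298 K/W
Q = ΔT/R_total = 288/0.2298

Q ≈ 1250 W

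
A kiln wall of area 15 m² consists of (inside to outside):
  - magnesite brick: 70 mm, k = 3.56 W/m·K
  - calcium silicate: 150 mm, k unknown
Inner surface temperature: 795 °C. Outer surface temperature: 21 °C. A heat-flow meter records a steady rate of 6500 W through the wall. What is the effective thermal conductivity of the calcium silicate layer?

k ≈ 0.0849 W/(m·K)

Thermal resistances in series:
R_magnesite brick = L/(kA) = 0.07/(3.56×15) = 0.001311 K/W
Sum of known resistances R_other = 0.001311 K/W
Total R = ΔT/Q = 774/6500 = 0.1191 K/W
R_calcium silicate = R_total − R_other = 0.1178 K/W
k = L/(R·A) = 0.15/(0.1178×15)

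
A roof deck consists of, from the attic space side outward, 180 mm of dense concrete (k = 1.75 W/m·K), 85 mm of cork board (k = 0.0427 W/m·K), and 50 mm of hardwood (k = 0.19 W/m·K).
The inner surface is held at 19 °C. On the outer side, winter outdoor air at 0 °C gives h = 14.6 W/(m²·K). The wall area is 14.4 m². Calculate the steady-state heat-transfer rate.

Using the resistance-network approach (series):
R_dense concrete = L/(kA) = 0.18/(1.75×14.4) = 0.007143 K/W
R_cork board = L/(kA) = 0.085/(0.0427×14.4) = 0.1382 K/W
R_hardwood = L/(kA) = 0.05/(0.19×14.4) = 0.01827 K/W
R_outer film = 1/(h_o·A) = 1/(14.6×14.4) = 0.004756 K/W
R_total = 0.1684 K/W
Q = ΔT / R_total = 19 / 0.1684

Q ≈ 113 W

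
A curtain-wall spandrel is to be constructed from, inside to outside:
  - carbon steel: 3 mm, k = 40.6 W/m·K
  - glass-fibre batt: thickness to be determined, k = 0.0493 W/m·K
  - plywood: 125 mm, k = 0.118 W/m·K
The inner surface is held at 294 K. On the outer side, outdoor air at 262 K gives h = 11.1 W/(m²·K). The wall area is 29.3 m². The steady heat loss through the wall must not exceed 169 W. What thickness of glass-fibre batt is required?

L ≈ 217 mm

Series thermal resistances:
R_carbon steel = L/(kA) = 0.003/(40.6×29.3) = 2.522×10^-6 K/W
R_plywood = L/(kA) = 0.125/(0.118×29.3) = 0.03615 K/W
R_outer film = 1/(h_o·A) = 1/(11.1×29.3) = 0.003075 K/W
Sum of the known resistances R_other = 0.03923 K/W
Required total resistance R_tot = ΔT/Q_allow = 32/169 = 0.1893 K/W
R_glass-fibre batt = R_tot − R_other = 0.1501 K/W
L = R·k·A = 0.1501×0.0493×29.3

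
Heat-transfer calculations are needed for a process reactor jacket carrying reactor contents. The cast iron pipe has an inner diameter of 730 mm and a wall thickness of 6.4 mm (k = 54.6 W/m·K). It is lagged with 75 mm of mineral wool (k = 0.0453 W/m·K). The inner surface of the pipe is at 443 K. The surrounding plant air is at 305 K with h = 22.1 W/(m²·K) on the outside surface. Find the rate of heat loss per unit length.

For a radial system each layer contributes R = ln(r_out/r_in)/(2πkL); films add R = 1/(hA).
R_cast iron pipe wall = ln(371.4/365)/(2π×54.6×1) = 5.067×10^-5 K/W
R_mineral wool = ln(446.4/371.4)/(2π×0.0453×1) = 0.6462 K/W
R_outer film = 1/(h_o·2πr_oL) = 1/(22.1×2π×0.4464×1) = 0.01613 K/W
R_total = 0.6624 K/W
Q = ΔT/R_total = 138/0.6624

q′ ≈ 208 W/m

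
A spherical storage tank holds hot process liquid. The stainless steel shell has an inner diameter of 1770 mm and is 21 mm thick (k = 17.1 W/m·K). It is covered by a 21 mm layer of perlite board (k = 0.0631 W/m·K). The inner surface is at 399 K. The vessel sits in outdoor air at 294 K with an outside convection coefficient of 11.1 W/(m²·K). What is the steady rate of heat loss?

Q ≈ 2630 W

Each spherical layer contributes R = (1/r_i − 1/r_o)/(4πk):
R_stainless steel shell = (1/0.885 − 1/0.906)/(4π×17.1) = 1.219×10^-4 K/W
R_perlite board = (1/0.906 − 1/0.927)/(4π×0.0631) = 0.03153 K/W
R_outer film = 1/(h·4πr_o²) = 1/(11.1×4π×0.927²) = 0.008343 K/W
R_total = 0.04 K/W
Q = ΔT/R_total = 105/0.04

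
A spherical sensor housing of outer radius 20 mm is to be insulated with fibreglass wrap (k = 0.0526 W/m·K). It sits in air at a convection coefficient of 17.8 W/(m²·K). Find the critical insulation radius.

r_cr ≈ 5.91 mm

For a sphere r_cr = 2k/h = 2×0.0526/17.8
r_cr = 5.91 mm; since the bare radius (20 mm) is above r_cr, any added insulation will reduce heat loss.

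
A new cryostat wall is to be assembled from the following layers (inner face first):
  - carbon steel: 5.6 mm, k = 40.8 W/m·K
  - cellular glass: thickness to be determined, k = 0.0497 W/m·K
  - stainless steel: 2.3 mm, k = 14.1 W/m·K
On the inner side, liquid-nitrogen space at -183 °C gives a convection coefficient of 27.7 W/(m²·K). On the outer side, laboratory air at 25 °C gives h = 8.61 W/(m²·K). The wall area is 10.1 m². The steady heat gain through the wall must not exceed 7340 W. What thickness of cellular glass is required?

L ≈ 6.64 mm

Using the resistance-network approach (series):
R_inner film = 1/(h_i·A) = 1/(27.7×10.1) = 0.003574 K/W
R_carbon steel = L/(kA) = 0.0056/(40.8×10.1) = 1.359×10^-5 K/W
R_stainless steel = L/(kA) = 0.0023/(14.1×10.1) = 1.615×10^-5 K/W
R_outer film = 1/(h_o·A) = 1/(8.61×10.1) = 0.0115 K/W
Sum of the known resistances R_other = 0.0151 K/W
Required total resistance R_tot = ΔT/Q_allow = 208/7340 = 0.02834 K/W
R_cellular glass = R_tot − R_other = 0.01323 K/W
L = R·k·A = 0.01323×0.0497×10.1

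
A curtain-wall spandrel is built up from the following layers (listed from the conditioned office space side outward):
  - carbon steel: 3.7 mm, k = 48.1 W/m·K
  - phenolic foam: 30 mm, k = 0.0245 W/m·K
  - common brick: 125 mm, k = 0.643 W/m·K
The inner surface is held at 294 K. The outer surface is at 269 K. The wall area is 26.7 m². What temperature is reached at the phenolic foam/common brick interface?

T ≈ 272 K

Series thermal resistances:
R_carbon steel = L/(kA) = 0.0037/(48.1×26.7) = 2.881×10^-6 K/W
R_phenolic foam = L/(kA) = 0.03/(0.0245×26.7) = 0.04586 K/W
R_common brick = L/(kA) = 0.125/(0.643×26.7) = 0.007281 K/W
R_total = 0.05314 K/W;  Q = ΔT/R_total = 25/0.05314 = 470.4 W
T_interface = T_inner − Q·ΣR(inner→interface) = 294 − 470×0.04586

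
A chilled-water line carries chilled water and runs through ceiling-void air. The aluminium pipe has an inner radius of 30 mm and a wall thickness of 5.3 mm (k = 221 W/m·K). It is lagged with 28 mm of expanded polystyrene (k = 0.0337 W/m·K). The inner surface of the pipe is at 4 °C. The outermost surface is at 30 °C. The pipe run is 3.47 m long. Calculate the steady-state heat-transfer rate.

Treating each annulus and film as a series resistance:
R_aluminium pipe wall = ln(35.3/30)/(2π×221×3.47) = 3.376×10^-5 K/W
R_expanded polystyrene = ln(63.3/35.3)/(2π×0.0337×3.47) = 0.7948 K/W
R_total = 0.7949 K/W
Q = ΔT/R_total = 26/0.7949

Q ≈ 32.7 W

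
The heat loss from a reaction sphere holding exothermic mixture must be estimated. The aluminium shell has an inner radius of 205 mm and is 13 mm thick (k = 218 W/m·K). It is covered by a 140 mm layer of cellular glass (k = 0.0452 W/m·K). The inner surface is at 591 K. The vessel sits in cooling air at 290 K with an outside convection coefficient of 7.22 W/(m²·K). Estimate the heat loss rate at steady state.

For a spherical shell R = (1/r₁ − 1/r₂)/(4πk); film R = 1/(h·4πr²). In series:
R_aluminium shell = (1/0.205 − 1/0.218)/(4π×218) = 1.062×10^-4 K/W
R_cellular glass = (1/0.218 − 1/0.358)/(4π×0.0452) = 3.158 K/W
R_outer film = 1/(h·4πr_o²) = 1/(7.22×4π×0.358²) = 0.086 K/W
R_total = 3.244 K/W
Q = ΔT/R_total = 301/3.244

Q ≈ 92.8 W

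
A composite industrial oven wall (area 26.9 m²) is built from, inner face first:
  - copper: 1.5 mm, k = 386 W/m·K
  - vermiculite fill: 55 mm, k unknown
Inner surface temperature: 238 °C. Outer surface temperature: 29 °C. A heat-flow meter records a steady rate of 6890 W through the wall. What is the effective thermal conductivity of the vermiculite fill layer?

Treating each layer as a thermal resistance in series:
R_copper = L/(kA) = 0.0015/(386×26.9) = 1.445×10^-7 K/W
Sum of known resistances R_other = 1.445×10^-7 K/W
Total R = ΔT/Q = 209/6890 = 0.03033 K/W
R_vermiculite fill = R_total − R_other = 0.03033 K/W
k = L/(R·A) = 0.055/(0.03033×26.9)

k ≈ 0.0674 W/(m·K)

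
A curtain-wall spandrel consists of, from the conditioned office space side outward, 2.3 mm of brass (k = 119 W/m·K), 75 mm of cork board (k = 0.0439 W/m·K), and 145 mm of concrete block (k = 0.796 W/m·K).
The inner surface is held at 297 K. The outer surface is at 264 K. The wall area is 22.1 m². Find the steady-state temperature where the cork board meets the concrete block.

Using the resistance-network approach (series):
R_brass = L/(kA) = 0.0023/(119×22.1) = 8.746×10^-7 K/W
R_cork board = L/(kA) = 0.075/(0.0439×22.1) = 0.0773 K/W
R_concrete block = L/(kA) = 0.145/(0.796×22.1) = 0.008243 K/W
R_total = 0.08555 K/W;  Q = ΔT/R_total = 33/0.08555 = 385.7 W
T_interface = T_inner − Q·ΣR(inner→interface) = 297 − 386×0.07731

T ≈ 267 K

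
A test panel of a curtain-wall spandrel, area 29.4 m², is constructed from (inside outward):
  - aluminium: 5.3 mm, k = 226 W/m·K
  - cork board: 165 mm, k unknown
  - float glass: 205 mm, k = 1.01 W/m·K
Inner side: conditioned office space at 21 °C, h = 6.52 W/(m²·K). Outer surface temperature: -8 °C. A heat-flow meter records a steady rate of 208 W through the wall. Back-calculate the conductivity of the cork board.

k ≈ 0.0441 W/(m·K)

Treating each layer as a thermal resistance in series:
R_inner film = 1/(h_i·A) = 1/(6.52×29.4) = 0.005217 K/W
R_aluminium = L/(kA) = 0.0053/(226×29.4) = 7.977×10^-7 K/W
R_float glass = L/(kA) = 0.205/(1.01×29.4) = 0.006904 K/W
Sum of known resistances R_other = 0.01212 K/W
Total R = ΔT/Q = 29/208 = 0.1394 K/W
R_cork board = R_total − R_other = 0.1273 K/W
k = L/(R·A) = 0.165/(0.1273×29.4)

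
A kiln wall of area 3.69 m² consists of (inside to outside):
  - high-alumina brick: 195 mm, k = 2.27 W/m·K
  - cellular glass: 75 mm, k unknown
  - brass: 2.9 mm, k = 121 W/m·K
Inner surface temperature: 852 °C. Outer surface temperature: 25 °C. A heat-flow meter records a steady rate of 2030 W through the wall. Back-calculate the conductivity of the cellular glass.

Using the resistance-network approach (series):
R_high-alumina brick = L/(kA) = 0.195/(2.27×3.69) = 0.02328 K/W
R_brass = L/(kA) = 0.0029/(121×3.69) = 6.495×10^-6 K/W
Sum of known resistances R_other = 0.02329 K/W
Total R = ΔT/Q = 827/2030 = 0.4074 K/W
R_cellular glass = R_total − R_other = 0.3841 K/W
k = L/(R·A) = 0.075/(0.3841×3.69)

k ≈ 0.0529 W/(m·K)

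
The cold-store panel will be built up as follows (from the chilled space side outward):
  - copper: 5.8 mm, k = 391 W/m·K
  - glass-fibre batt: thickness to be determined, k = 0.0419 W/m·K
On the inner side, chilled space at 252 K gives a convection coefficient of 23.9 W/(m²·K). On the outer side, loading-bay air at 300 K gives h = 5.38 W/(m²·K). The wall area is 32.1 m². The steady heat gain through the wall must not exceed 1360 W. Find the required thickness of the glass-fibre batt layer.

Using the resistance-network approach (series):
R_inner film = 1/(h_i·A) = 1/(23.9×32.1) = 0.001303 K/W
R_copper = L/(kA) = 0.0058/(391×32.1) = 4.621×10^-7 K/W
R_outer film = 1/(h_o·A) = 1/(5.38×32.1) = 0.00579 K/W
Sum of the known resistances R_other = 0.007094 K/W
Required total resistance R_tot = ΔT/Q_allow = 48/1360 = 0.03529 K/W
R_glass-fibre batt = R_tot − R_other = 0.0282 K/W
L = R·k·A = 0.0282×0.0419×32.1

L ≈ 37.9 mm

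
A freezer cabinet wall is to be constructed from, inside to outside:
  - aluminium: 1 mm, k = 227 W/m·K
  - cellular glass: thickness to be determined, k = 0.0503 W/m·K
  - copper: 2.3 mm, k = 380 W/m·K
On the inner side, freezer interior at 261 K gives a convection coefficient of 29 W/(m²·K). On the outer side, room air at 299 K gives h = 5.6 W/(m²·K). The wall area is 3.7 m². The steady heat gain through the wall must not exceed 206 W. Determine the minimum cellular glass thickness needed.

Model the wall as resistances in series:
R_inner film = 1/(h_i·A) = 1/(29×3.7) = 0.00932 K/W
R_aluminium = L/(kA) = 0.001/(227×3.7) = 1.191×10^-6 K/W
R_copper = L/(kA) = 0.0023/(380×3.7) = 1.636×10^-6 K/W
R_outer film = 1/(h_o·A) = 1/(5.6×3.7) = 0.04826 K/W
Sum of the known resistances R_other = 0.05759 K/W
Required total resistance R_tot = ΔT/Q_allow = 38/206 = 0.1845 K/W
R_cellular glass = R_tot − R_other = 0.1269 K/W
L = R·k·A = 0.1269×0.0503×3.7

L ≈ 23.6 mm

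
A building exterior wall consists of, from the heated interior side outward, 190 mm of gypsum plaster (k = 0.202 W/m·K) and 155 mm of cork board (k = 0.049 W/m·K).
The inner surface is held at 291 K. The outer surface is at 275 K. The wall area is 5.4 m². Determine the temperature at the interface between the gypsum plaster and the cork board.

T ≈ 287 K

Series thermal resistances:
R_gypsum plaster = L/(kA) = 0.19/(0.202×5.4) = 0.1742 K/W
R_cork board = L/(kA) = 0.155/(0.049×5.4) = 0.5858 K/W
R_total = 0.76 K/W;  Q = ΔT/R_total = 16/0.76 = 21.05 W
T_interface = T_inner − Q·ΣR(inner→interface) = 291 − 21.1×0.1742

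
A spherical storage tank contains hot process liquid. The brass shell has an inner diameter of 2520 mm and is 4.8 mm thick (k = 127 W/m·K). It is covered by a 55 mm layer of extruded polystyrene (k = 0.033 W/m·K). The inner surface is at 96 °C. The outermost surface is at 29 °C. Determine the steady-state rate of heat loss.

Spherical conduction: R = (1/r_in − 1/r_out)/(4πk) per layer; series-sum.
R_brass shell = (1/1.26 − 1/1.2648)/(4π×127) = 1.887×10^-6 K/W
R_extruded polystyrene = (1/1.2648 − 1/1.3198)/(4π×0.033) = 0.07945 K/W
R_total = 0.07945 K/W
Q = ΔT/R_total = 67/0.07945

Q ≈ 843 W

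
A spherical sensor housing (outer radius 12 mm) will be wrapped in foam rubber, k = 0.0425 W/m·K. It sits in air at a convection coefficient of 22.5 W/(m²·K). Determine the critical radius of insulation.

r_cr ≈ 3.78 mm

For a sphere r_cr = 2k/h = 2×0.0425/22.5
r_cr = 3.78 mm; since the bare radius (12 mm) is above r_cr, any added insulation will reduce heat loss.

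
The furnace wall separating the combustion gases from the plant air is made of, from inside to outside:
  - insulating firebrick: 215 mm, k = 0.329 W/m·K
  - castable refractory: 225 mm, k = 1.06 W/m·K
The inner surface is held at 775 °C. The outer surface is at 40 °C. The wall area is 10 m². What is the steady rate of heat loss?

Thermal resistances in series:
R_insulating firebrick = L/(kA) = 0.215/(0.329×10) = 0.06535 K/W
R_castable refractory = L/(kA) = 0.225/(1.06×10) = 0.02123 K/W
R_total = 0.08658 K/W
Q = ΔT / R_total = 735 / 0.08658

Q ≈ 8490 W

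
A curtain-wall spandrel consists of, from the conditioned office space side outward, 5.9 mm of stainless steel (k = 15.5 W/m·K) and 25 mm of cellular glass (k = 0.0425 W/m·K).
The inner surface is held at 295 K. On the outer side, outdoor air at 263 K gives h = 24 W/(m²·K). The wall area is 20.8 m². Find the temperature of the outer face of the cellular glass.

Using the resistance-network approach (series):
R_stainless steel = L/(kA) = 0.0059/(15.5×20.8) = 1.83×10^-5 K/W
R_cellular glass = L/(kA) = 0.025/(0.0425×20.8) = 0.02828 K/W
R_outer film = 1/(h_o·A) = 1/(24×20.8) = 0.002003 K/W
R_total = 0.0303 K/W;  Q = ΔT/R_total = 32/0.0303 = 1056 W
T_interface = T_inner − Q·ΣR(inner→interface) = 295 − 1060×0.0283

T ≈ 265 K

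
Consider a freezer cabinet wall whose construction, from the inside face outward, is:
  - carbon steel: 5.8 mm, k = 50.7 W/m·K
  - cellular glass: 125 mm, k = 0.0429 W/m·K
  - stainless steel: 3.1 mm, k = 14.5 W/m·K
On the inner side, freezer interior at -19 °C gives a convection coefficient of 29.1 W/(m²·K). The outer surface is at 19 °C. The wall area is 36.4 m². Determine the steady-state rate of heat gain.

Q ≈ 469 W

Model the wall as resistances in series:
R_inner film = 1/(h_i·A) = 1/(29.1×36.4) = 9.441×10^-4 K/W
R_carbon steel = L/(kA) = 0.0058/(50.7×36.4) = 3.143×10^-6 K/W
R_cellular glass = L/(kA) = 0.125/(0.0429×36.4) = 0.08005 K/W
R_stainless steel = L/(kA) = 0.0031/(14.5×36.4) = 5.873×10^-6 K/W
R_total = 0.081 K/W
Q = ΔT / R_total = 38 / 0.081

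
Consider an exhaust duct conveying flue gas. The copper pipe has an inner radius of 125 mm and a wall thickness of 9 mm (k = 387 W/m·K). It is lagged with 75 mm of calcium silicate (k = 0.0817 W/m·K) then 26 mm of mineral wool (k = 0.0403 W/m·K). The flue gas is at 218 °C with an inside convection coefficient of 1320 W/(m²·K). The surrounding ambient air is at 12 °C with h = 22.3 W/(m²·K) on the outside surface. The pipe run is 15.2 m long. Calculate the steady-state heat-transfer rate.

Q ≈ 2300 W

Radial resistances (cylindrical: R_cond = ln(r_o/r_i)/(2πkL), R_conv = 1/(h·2πrL)):
R_inner film = 1/(h_i·2πr₁L) = 1/(1320×2π×0.125×15.2) = 6.346×10^-5 K/W
R_copper pipe wall = ln(134/125)/(2π×387×15.2) = 1.881×10^-6 K/W
R_calcium silicate = ln(209/134)/(2π×0.0817×15.2) = 0.05697 K/W
R_mineral wool = ln(235/209)/(2π×0.0403×15.2) = 0.03046 K/W
R_outer film = 1/(h_o·2πr_oL) = 1/(22.3×2π×0.235×15.2) = 0.001998 K/W
R_total = 0.08949 K/W
Q = ΔT/R_total = 206/0.08949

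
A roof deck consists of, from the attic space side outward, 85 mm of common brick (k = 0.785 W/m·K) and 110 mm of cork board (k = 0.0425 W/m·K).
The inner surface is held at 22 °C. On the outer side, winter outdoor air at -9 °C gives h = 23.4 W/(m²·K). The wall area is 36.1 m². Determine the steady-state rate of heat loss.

Q ≈ 409 W

Model the wall as resistances in series:
R_common brick = L/(kA) = 0.085/(0.785×36.1) = 0.002999 K/W
R_cork board = L/(kA) = 0.11/(0.0425×36.1) = 0.0717 K/W
R_outer film = 1/(h_o·A) = 1/(23.4×36.1) = 0.001184 K/W
R_total = 0.07588 K/W
Q = ΔT / R_total = 31 / 0.07588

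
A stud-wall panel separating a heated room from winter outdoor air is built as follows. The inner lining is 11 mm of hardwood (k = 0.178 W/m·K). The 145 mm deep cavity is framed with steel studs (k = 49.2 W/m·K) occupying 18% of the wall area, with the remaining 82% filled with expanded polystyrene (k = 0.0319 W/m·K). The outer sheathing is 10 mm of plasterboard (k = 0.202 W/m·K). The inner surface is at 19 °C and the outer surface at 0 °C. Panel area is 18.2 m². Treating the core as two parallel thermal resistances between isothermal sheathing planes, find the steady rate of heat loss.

Q ≈ 2710 W

Sheathing layers in series; stud and cavity paths in parallel between them.
R_inner = 0.011/(0.178×18.2) = 0.003395 K/W
R_stud  = 0.145/(49.2×0.18×18.2) = 8.996×10^-4 K/W
R_cav   = 0.145/(0.0319×0.82×18.2) = 0.3046 K/W
1/R_core = 1/R_stud + 1/R_cav → R_core = 8.97×10^-4 K/W
R_outer = 0.01/(0.202×18.2) = 0.00272 K/W
R_total = 0.007013 K/W
Q = ΔT/R_total = 19/0.007013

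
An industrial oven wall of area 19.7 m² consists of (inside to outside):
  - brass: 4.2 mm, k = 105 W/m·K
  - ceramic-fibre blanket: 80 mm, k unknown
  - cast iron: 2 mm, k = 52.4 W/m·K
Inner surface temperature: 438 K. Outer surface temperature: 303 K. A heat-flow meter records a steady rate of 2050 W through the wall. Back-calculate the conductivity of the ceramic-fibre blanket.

k ≈ 0.0617 W/(m·K)

Model the wall as resistances in series:
R_brass = L/(kA) = 0.0042/(105×19.7) = 2.03×10^-6 K/W
R_cast iron = L/(kA) = 0.002/(52.4×19.7) = 1.937×10^-6 K/W
Sum of known resistances R_other = 3.968×10^-6 K/W
Total R = ΔT/Q = 135/2050 = 0.06585 K/W
R_ceramic-fibre blanket = R_total − R_other = 0.06585 K/W
k = L/(R·A) = 0.08/(0.06585×19.7)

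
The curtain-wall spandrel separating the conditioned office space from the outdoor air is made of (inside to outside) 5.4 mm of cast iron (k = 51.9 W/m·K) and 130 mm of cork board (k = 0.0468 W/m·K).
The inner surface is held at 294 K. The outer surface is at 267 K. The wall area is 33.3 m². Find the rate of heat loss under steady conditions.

Q ≈ 324 W

Model the wall as resistances in series:
R_cast iron = L/(kA) = 0.0054/(51.9×33.3) = 3.125×10^-6 K/W
R_cork board = L/(kA) = 0.13/(0.0468×33.3) = 0.08342 K/W
R_total = 0.08342 K/W
Q = ΔT / R_total = 27 / 0.08342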